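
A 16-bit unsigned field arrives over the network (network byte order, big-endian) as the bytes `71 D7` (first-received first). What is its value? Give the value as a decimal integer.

29143

Big-endian stores the most-significant byte at the lowest address.
The bytes are already most-significant first: 0x71D7.
0x71D7 = 29143.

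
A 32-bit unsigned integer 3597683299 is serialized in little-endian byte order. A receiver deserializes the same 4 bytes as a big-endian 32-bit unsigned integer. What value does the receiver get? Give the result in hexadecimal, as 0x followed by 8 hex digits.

3597683299 in 32-bit hexadecimal is 0xD6704A63.
Stored little-endian, the bytes at ascending addresses are 63 4A 70 D6.
Read back as big-endian, the last byte is least significant, giving 0x634A70D6.

0x634A70D6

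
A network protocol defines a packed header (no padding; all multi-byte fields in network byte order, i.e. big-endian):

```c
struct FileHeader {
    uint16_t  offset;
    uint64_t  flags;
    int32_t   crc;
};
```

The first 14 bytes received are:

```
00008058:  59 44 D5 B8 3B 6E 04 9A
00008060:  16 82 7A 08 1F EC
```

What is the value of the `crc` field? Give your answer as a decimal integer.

2047352812

`crc` follows `offset` (2 B), `flags` (8 B), so it starts at offset 2 + 8 = 10 and occupies 4 bytes.
Bytes at offsets 10..13: 7A 08 1F EC.
Big-endian stores the most-significant byte at the lowest address.
The bytes are already most-significant first: 0x7A081FEC.
0x7A081FEC = 2047352812.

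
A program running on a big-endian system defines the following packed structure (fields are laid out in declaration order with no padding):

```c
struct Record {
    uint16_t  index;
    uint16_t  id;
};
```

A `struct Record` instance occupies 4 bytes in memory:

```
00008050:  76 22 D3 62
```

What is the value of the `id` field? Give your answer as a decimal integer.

`id` follows `index` (2 bytes), so it starts at byte offset 2 and occupies 2 bytes.
Bytes at offsets 2..3: D3 62.
Big-endian: lowest address holds the most-significant byte.
The bytes are already most-significant first: 0xD362.
0xD362 = 54114.

54114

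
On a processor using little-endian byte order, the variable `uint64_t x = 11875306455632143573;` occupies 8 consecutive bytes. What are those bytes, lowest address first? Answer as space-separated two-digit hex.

D5 64 DB A6 4D 90 CD A4

11875306455632143573 in hexadecimal, padded to 64 bits, is 0xA4CD904DA6DB64D5.
Split into bytes (most-significant first): A4 CD 90 4D A6 DB 64 D5.
Little-endian: lowest address holds the least-significant byte.
So at ascending addresses the bytes are D5 64 DB A6 4D 90 CD A4.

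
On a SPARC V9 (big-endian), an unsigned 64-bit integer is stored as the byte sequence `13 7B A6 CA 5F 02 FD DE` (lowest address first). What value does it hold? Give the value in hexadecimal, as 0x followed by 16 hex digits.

Big-endian stores the most-significant byte at the lowest address.
The bytes are already most-significant first: 0x137BA6CA5F02FDDE.

0x137BA6CA5F02FDDE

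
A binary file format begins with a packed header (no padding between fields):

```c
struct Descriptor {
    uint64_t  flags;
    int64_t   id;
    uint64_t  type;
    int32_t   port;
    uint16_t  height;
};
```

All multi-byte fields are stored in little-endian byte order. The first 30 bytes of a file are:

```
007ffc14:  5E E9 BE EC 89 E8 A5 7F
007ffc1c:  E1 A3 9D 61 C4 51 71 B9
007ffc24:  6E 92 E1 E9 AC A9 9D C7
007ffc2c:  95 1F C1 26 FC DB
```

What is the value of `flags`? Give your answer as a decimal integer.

`flags` is the first field, at byte offset 0, occupying 8 bytes.
Bytes at offsets 0..7: 5E E9 BE EC 89 E8 A5 7F.
Little-endian stores the least-significant byte at the lowest address.
Reassemble most-significant byte first: 7F A5 E8 89 EC BE E9 5E → 0x7FA5E889ECBEE95E.
0x7FA5E889ECBEE95E = 9198013493054204254.

9198013493054204254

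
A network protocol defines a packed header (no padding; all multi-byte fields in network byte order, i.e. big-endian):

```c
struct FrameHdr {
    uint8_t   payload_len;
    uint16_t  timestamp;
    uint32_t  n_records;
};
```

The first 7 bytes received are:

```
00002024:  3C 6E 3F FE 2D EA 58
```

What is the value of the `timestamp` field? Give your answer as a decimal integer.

28223

`timestamp` follows `payload_len` (1 byte), so it starts at byte offset 1 and occupies 2 bytes.
Bytes at offsets 1..2: 6E 3F.
Big-endian stores the most-significant byte at the lowest address.
The bytes are already most-significant first: 0x6E3F.
0x6E3F = 28223.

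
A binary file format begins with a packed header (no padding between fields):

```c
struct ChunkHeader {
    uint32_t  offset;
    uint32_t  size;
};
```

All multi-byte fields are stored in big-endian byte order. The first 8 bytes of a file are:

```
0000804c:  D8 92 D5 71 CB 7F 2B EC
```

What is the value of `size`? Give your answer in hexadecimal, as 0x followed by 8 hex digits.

0xCB7F2BEC

`size` follows `offset` (4 bytes), so it starts at byte offset 4 and occupies 4 bytes.
Bytes at offsets 4..7: CB 7F 2B EC.
In big-endian order the high byte comes first in memory.
The bytes are already most-significant first: 0xCB7F2BEC.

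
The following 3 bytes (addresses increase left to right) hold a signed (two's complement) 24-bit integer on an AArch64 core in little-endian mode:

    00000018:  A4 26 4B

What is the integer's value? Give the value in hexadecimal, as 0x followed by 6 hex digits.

In little-endian order the low byte comes first in memory.
Reassemble most-significant byte first: 4B 26 A4 → 0x4B26A4.

0x4B26A4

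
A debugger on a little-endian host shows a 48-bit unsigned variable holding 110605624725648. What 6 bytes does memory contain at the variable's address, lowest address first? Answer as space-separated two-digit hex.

90 D0 F8 60 98 64

110605624725648 in hexadecimal, padded to 48 bits, is 0x649860F8D090.
Split into bytes (most-significant first): 64 98 60 F8 D0 90.
In little-endian order the low byte comes first in memory.
So at ascending addresses the bytes are 90 D0 F8 60 98 64.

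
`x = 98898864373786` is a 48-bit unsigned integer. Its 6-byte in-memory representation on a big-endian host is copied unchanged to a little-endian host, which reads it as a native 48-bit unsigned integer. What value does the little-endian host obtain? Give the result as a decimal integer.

98898864373786 in 48-bit hexadecimal is 0x59F2AFAE001A.
Stored big-endian, the bytes at ascending addresses are 59 F2 AF AE 00 1A.
Read back as little-endian, the first byte is least significant, giving 0x1A00AEAFF259.
0x1A00AEAFF259 = 28590233088601.

28590233088601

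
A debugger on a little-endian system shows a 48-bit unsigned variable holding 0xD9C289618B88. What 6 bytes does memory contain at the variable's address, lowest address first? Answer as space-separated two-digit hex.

Split into bytes (most-significant first): D9 C2 89 61 8B 88.
Little-endian: lowest address holds the least-significant byte.
So at ascending addresses the bytes are 88 8B 61 89 C2 D9.

88 8B 61 89 C2 D9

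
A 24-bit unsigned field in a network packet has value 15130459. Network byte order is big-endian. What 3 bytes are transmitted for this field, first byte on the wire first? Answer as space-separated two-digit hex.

15130459 in hexadecimal, padded to 24 bits, is 0xE6DF5B.
Split into bytes (most-significant first): E6 DF 5B.
Big-endian: lowest address holds the most-significant byte.
So the memory order matches the most-significant-first order: E6 DF 5B.

E6 DF 5B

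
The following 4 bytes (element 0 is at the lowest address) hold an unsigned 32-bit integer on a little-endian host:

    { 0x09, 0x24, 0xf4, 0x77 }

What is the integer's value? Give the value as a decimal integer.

In little-endian order the low byte comes first in memory.
Reassemble most-significant byte first: 77 F4 24 09 → 0x77F42409.
0x77F42409 = 2012488713.

2012488713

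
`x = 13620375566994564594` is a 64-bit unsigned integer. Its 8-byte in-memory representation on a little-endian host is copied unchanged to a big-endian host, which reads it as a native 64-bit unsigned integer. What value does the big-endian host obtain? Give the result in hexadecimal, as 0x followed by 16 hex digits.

0xF2E51E126A4B05BD

13620375566994564594 in 64-bit hexadecimal is 0xBD054B6A121EE5F2.
Stored little-endian, the bytes at ascending addresses are F2 E5 1E 12 6A 4B 05 BD.
Read back as big-endian, the last byte is least significant, giving 0xF2E51E126A4B05BD.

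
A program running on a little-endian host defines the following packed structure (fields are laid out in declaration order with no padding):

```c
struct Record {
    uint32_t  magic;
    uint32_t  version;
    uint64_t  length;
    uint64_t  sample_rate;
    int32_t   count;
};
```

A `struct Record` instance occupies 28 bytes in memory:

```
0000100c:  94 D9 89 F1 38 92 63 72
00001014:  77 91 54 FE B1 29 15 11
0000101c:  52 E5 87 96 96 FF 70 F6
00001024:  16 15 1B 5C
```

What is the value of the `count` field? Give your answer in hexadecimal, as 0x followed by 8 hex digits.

`count` follows `magic` (4 B), `version` (4 B), `length` (8 B), `sample_rate` (8 B), so it starts at offset 4 + 4 + 8 + 8 = 24 and occupies 4 bytes.
Bytes at offsets 24..27: 16 15 1B 5C.
Little-endian: lowest address holds the least-significant byte.
Reassemble most-significant byte first: 5C 1B 15 16 → 0x5C1B1516.

0x5C1B1516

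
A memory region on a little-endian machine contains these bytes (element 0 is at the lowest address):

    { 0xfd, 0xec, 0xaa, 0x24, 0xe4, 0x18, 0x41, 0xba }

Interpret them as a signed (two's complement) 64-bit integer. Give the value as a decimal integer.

-5025708341021971203

Little-endian: lowest address holds the least-significant byte.
Reassemble most-significant byte first: BA 41 18 E4 24 AA EC FD → 0xBA4118E424AAECFD.
Top bit is set, so as a signed 64-bit value this is 0xBA4118E424AAECFD − 2^64 = -5025708341021971203.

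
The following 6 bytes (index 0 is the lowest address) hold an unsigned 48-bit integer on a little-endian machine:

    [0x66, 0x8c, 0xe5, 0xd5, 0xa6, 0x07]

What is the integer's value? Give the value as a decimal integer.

8413134556262

In little-endian order the low byte comes first in memory.
Reassemble most-significant byte first: 07 A6 D5 E5 8C 66 → 0x07A6D5E58C66.
0x07A6D5E58C66 = 8413134556262.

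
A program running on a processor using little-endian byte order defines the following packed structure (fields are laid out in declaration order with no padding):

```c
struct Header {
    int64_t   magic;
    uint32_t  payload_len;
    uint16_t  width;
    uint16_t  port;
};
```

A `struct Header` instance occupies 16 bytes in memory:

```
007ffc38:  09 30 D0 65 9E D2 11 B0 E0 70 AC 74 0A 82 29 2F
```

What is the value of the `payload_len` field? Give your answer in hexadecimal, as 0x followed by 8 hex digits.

0x74AC70E0

`payload_len` follows `magic` (8 bytes), so it starts at byte offset 8 and occupies 4 bytes.
Bytes at offsets 8..11: E0 70 AC 74.
Little-endian stores the least-significant byte at the lowest address.
Reassemble most-significant byte first: 74 AC 70 E0 → 0x74AC70E0.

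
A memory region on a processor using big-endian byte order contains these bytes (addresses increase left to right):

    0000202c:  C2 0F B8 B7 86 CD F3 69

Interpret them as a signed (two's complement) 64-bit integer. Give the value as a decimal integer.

In big-endian order the high byte comes first in memory.
The bytes are already most-significant first: 0xC20FB8B786CDF369.
Top bit is set, so as a signed 64-bit value this is 0xC20FB8B786CDF369 − 2^64 = -4463145607320702103.

-4463145607320702103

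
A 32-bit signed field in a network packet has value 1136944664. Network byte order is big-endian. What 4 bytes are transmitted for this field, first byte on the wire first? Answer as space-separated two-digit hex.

1136944664 in hexadecimal, padded to 32 bits, is 0x43C46618.
Split into bytes (most-significant first): 43 C4 66 18.
In big-endian order the high byte comes first in memory.
So the memory order matches the most-significant-first order: 43 C4 66 18.

43 C4 66 18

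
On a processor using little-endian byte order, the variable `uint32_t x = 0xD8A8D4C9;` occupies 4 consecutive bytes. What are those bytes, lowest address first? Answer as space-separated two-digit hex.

C9 D4 A8 D8

Split into bytes (most-significant first): D8 A8 D4 C9.
Little-endian stores the least-significant byte at the lowest address.
So at ascending addresses the bytes are C9 D4 A8 D8.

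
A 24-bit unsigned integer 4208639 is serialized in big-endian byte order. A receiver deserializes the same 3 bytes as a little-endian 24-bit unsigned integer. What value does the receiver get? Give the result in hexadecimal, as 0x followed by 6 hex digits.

0xFF3740

4208639 in 24-bit hexadecimal is 0x4037FF.
Stored big-endian, the bytes at ascending addresses are 40 37 FF.
Read back as little-endian, the first byte is least significant, giving 0xFF3740.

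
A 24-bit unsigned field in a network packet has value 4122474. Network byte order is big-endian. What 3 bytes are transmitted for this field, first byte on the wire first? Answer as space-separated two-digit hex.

4122474 in hexadecimal, padded to 24 bits, is 0x3EE76A.
Split into bytes (most-significant first): 3E E7 6A.
In big-endian order the high byte comes first in memory.
So the memory order matches the most-significant-first order: 3E E7 6A.

3E E7 6A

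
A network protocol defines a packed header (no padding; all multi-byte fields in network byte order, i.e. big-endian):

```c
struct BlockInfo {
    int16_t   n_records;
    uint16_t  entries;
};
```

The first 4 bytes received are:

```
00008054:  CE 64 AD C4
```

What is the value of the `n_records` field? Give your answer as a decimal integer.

`n_records` is the first field, at byte offset 0, occupying 2 bytes.
Bytes at offsets 0..1: CE 64.
Big-endian: lowest address holds the most-significant byte.
The bytes are already most-significant first: 0xCE64.
Top bit is set, so as a signed 16-bit value this is 0xCE64 − 2^16 = -12700.

-12700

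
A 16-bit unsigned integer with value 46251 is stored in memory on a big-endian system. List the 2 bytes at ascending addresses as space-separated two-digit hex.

B4 AB

46251 in hexadecimal, padded to 16 bits, is 0xB4AB.
Split into bytes (most-significant first): B4 AB.
Big-endian: lowest address holds the most-significant byte.
So the memory order matches the most-significant-first order: B4 AB.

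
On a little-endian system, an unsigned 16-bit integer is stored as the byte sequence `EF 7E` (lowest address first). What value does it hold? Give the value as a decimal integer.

Little-endian stores the least-significant byte at the lowest address.
Reassemble most-significant byte first: 7E EF → 0x7EEF.
0x7EEF = 32495.

32495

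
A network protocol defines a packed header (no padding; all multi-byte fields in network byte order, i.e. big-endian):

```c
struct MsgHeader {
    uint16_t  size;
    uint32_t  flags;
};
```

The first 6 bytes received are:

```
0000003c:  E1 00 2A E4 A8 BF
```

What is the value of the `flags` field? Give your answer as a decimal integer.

719628479

`flags` follows `size` (2 bytes), so it starts at byte offset 2 and occupies 4 bytes.
Bytes at offsets 2..5: 2A E4 A8 BF.
Big-endian stores the most-significant byte at the lowest address.
The bytes are already most-significant first: 0x2AE4A8BF.
0x2AE4A8BF = 719628479.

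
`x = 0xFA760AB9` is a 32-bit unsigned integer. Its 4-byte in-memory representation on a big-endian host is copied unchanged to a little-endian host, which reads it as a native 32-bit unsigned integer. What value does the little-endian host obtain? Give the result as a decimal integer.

Stored big-endian, the bytes at ascending addresses are FA 76 0A B9.
Read back as little-endian, the first byte is least significant, giving 0xB90A76FA.
0xB90A76FA = 3104470778.

3104470778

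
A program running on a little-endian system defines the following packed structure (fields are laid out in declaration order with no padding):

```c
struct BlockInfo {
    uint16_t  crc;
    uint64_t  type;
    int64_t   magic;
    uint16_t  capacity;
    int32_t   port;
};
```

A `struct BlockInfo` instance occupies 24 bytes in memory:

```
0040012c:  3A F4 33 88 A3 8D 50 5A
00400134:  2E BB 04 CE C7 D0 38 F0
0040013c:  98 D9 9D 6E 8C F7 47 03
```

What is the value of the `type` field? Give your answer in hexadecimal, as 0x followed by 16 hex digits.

0xBB2E5A508DA38833

`type` follows `crc` (2 bytes), so it starts at byte offset 2 and occupies 8 bytes.
Bytes at offsets 2..9: 33 88 A3 8D 50 5A 2E BB.
Little-endian stores the least-significant byte at the lowest address.
Reassemble most-significant byte first: BB 2E 5A 50 8D A3 88 33 → 0xBB2E5A508DA38833.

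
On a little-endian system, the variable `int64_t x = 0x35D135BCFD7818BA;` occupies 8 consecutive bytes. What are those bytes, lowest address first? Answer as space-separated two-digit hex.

Split into bytes (most-significant first): 35 D1 35 BC FD 78 18 BA.
Little-endian stores the least-significant byte at the lowest address.
So at ascending addresses the bytes are BA 18 78 FD BC 35 D1 35.

BA 18 78 FD BC 35 D1 35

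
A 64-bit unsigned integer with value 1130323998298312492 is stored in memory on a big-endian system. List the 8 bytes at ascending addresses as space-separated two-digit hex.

0F AF B7 B0 0F AB 8F 2C

1130323998298312492 in hexadecimal, padded to 64 bits, is 0x0FAFB7B00FAB8F2C.
Split into bytes (most-significant first): 0F AF B7 B0 0F AB 8F 2C.
In big-endian order the high byte comes first in memory.
So the memory order matches the most-significant-first order: 0F AF B7 B0 0F AB 8F 2C.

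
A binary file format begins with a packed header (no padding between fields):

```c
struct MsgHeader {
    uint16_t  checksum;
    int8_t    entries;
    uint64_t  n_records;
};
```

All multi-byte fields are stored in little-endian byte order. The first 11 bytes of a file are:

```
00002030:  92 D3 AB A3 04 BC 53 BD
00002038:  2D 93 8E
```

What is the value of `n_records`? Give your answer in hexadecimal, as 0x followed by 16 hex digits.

`n_records` follows `checksum` (2 B), `entries` (1 B), so it starts at offset 2 + 1 = 3 and occupies 8 bytes.
Bytes at offsets 3..10: A3 04 BC 53 BD 2D 93 8E.
Little-endian: lowest address holds the least-significant byte.
Reassemble most-significant byte first: 8E 93 2D BD 53 BC 04 A3 → 0x8E932DBD53BC04A3.

0x8E932DBD53BC04A3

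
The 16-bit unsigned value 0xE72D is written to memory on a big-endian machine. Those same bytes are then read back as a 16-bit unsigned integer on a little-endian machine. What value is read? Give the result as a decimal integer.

Stored big-endian, the bytes at ascending addresses are E7 2D.
Read back as little-endian, the first byte is least significant, giving 0x2DE7.
0x2DE7 = 11751.

11751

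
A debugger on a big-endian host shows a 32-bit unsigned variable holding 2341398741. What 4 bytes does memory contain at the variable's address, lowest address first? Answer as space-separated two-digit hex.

8B 8E E8 D5

2341398741 in hexadecimal, padded to 32 bits, is 0x8B8EE8D5.
Split into bytes (most-significant first): 8B 8E E8 D5.
In big-endian order the high byte comes first in memory.
So the memory order matches the most-significant-first order: 8B 8E E8 D5.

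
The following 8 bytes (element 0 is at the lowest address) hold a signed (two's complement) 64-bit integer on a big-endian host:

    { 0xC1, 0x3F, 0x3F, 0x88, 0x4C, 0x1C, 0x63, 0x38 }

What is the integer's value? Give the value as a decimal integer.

Big-endian: lowest address holds the most-significant byte.
The bytes are already most-significant first: 0xC13F3F884C1C6338.
Top bit is set, so as a signed 64-bit value this is 0xC13F3F884C1C6338 − 2^64 = -4521825646231657672.

-4521825646231657672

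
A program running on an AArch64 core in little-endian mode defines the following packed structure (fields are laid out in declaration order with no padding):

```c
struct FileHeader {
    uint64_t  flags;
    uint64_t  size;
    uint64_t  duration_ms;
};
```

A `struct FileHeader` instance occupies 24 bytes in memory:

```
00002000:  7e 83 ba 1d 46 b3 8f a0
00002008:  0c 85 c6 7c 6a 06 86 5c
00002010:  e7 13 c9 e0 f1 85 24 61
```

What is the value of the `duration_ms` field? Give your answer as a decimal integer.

6999866994745480167

`duration_ms` follows `flags` (8 B), `size` (8 B), so it starts at offset 8 + 8 = 16 and occupies 8 bytes.
Bytes at offsets 16..23: E7 13 C9 E0 F1 85 24 61.
Little-endian stores the least-significant byte at the lowest address.
Reassemble most-significant byte first: 61 24 85 F1 E0 C9 13 E7 → 0x612485F1E0C913E7.
0x612485F1E0C913E7 = 6999866994745480167.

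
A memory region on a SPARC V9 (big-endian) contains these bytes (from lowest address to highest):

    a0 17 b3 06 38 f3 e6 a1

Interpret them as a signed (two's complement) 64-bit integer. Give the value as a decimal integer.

Big-endian: lowest address holds the most-significant byte.
The bytes are already most-significant first: 0xA017B30638F3E6A1.
Top bit is set, so as a signed 64-bit value this is 0xA017B30638F3E6A1 − 2^64 = -6910858263870052703.

-6910858263870052703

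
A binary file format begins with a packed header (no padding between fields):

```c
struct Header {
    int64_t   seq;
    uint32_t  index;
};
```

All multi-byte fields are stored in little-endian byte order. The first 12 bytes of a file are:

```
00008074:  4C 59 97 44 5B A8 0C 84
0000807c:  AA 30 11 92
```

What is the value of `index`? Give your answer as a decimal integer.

2450600106

`index` follows `seq` (8 bytes), so it starts at byte offset 8 and occupies 4 bytes.
Bytes at offsets 8..11: AA 30 11 92.
Little-endian: lowest address holds the least-significant byte.
Reassemble most-significant byte first: 92 11 30 AA → 0x921130AA.
0x921130AA = 2450600106.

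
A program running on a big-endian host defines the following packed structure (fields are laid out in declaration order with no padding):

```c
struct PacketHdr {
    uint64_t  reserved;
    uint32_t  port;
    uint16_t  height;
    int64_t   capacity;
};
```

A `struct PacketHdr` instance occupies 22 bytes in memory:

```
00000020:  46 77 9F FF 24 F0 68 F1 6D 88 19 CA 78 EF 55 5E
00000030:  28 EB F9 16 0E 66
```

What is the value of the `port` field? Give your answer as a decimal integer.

`port` follows `reserved` (8 bytes), so it starts at byte offset 8 and occupies 4 bytes.
Bytes at offsets 8..11: 6D 88 19 CA.
Big-endian stores the most-significant byte at the lowest address.
The bytes are already most-significant first: 0x6D8819CA.
0x6D8819CA = 1837636042.

1837636042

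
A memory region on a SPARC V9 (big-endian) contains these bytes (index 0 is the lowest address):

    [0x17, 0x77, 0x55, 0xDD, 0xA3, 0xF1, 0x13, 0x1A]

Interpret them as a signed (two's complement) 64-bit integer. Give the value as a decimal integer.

Big-endian stores the most-significant byte at the lowest address.
The bytes are already most-significant first: 0x177755DDA3F1131A.
0x177755DDA3F1131A = 1690914595527529242.

1690914595527529242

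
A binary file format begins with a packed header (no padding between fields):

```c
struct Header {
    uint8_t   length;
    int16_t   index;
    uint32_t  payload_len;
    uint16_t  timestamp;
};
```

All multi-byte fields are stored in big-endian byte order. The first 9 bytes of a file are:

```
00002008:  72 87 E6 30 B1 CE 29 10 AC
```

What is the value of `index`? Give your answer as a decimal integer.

-30746

`index` follows `length` (1 byte), so it starts at byte offset 1 and occupies 2 bytes.
Bytes at offsets 1..2: 87 E6.
In big-endian order the high byte comes first in memory.
The bytes are already most-significant first: 0x87E6.
Top bit is set, so as a signed 16-bit value this is 0x87E6 − 2^16 = -30746.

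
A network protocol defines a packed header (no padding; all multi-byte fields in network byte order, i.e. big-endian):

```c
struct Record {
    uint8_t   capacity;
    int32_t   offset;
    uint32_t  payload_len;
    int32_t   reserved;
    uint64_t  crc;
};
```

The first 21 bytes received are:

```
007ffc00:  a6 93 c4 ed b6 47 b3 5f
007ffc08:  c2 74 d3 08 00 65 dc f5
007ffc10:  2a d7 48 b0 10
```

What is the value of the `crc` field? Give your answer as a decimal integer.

7340011057056362512

`crc` follows `capacity` (1 B), `offset` (4 B), `payload_len` (4 B), `reserved` (4 B), so it starts at offset 1 + 4 + 4 + 4 = 13 and occupies 8 bytes.
Bytes at offsets 13..20: 65 DC F5 2A D7 48 B0 10.
Big-endian: lowest address holds the most-significant byte.
The bytes are already most-significant first: 0x65DCF52AD748B010.
0x65DCF52AD748B010 = 7340011057056362512.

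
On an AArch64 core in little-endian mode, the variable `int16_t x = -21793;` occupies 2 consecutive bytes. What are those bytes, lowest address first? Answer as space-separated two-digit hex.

DF AA

Two's complement of -21793 in 16 bits: 21793 = 0x5521; invert → 0xAADE; add 1 → 0xAADF.
Split into bytes (most-significant first): AA DF.
Little-endian stores the least-significant byte at the lowest address.
So at ascending addresses the bytes are DF AA.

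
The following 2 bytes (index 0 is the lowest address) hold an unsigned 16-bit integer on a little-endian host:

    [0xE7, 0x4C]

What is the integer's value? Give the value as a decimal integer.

19687

In little-endian order the low byte comes first in memory.
Reassemble most-significant byte first: 4C E7 → 0x4CE7.
0x4CE7 = 19687.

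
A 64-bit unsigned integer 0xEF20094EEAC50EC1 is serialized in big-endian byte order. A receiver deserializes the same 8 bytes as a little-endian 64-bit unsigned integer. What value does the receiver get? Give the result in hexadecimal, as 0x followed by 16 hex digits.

0xC10EC5EA4E0920EF

Stored big-endian, the bytes at ascending addresses are EF 20 09 4E EA C5 0E C1.
Read back as little-endian, the first byte is least significant, giving 0xC10EC5EA4E0920EF.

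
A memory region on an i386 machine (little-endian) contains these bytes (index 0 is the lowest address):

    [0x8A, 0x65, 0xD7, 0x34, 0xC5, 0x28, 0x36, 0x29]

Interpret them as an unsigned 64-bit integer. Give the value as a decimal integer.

2969605831757620618

Little-endian stores the least-significant byte at the lowest address.
Reassemble most-significant byte first: 29 36 28 C5 34 D7 65 8A → 0x293628C534D7658A.
0x293628C534D7658A = 2969605831757620618.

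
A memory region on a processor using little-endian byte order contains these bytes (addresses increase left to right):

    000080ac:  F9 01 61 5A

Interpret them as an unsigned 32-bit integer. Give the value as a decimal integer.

1516306937

Little-endian: lowest address holds the least-significant byte.
Reassemble most-significant byte first: 5A 61 01 F9 → 0x5A6101F9.
0x5A6101F9 = 1516306937.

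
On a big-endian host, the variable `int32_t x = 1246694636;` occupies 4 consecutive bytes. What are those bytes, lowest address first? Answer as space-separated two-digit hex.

4A 4F 0C EC

1246694636 in hexadecimal, padded to 32 bits, is 0x4A4F0CEC.
Split into bytes (most-significant first): 4A 4F 0C EC.
In big-endian order the high byte comes first in memory.
So the memory order matches the most-significant-first order: 4A 4F 0C EC.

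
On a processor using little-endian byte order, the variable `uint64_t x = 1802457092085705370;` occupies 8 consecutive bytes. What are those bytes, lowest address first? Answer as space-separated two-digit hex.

1802457092085705370 in hexadecimal, padded to 64 bits, is 0x19039D2CE8A6EA9A.
Split into bytes (most-significant first): 19 03 9D 2C E8 A6 EA 9A.
Little-endian: lowest address holds the least-significant byte.
So at ascending addresses the bytes are 9A EA A6 E8 2C 9D 03 19.

9A EA A6 E8 2C 9D 03 19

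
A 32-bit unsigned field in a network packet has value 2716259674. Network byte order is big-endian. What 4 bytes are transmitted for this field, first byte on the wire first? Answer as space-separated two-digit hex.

A1 E6 D5 5A

2716259674 in hexadecimal, padded to 32 bits, is 0xA1E6D55A.
Split into bytes (most-significant first): A1 E6 D5 5A.
Big-endian: lowest address holds the most-significant byte.
So the memory order matches the most-significant-first order: A1 E6 D5 5A.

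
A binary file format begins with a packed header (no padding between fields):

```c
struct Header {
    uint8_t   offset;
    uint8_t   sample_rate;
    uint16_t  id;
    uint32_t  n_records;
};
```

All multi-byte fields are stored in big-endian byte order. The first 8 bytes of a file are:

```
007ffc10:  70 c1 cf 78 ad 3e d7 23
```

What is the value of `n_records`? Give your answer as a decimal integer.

`n_records` follows `offset` (1 B), `sample_rate` (1 B), `id` (2 B), so it starts at offset 1 + 1 + 2 = 4 and occupies 4 bytes.
Bytes at offsets 4..7: AD 3E D7 23.
Big-endian: lowest address holds the most-significant byte.
The bytes are already most-significant first: 0xAD3ED723.
0xAD3ED723 = 2906576675.

2906576675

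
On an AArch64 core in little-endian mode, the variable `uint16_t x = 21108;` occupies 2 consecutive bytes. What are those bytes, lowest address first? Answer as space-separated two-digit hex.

74 52

21108 in hexadecimal, padded to 16 bits, is 0x5274.
Split into bytes (most-significant first): 52 74.
Little-endian: lowest address holds the least-significant byte.
So at ascending addresses the bytes are 74 52.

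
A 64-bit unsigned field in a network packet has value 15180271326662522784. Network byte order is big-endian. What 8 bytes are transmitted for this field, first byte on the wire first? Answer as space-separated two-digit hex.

D2 AB 28 57 D3 C4 77 A0

15180271326662522784 in hexadecimal, padded to 64 bits, is 0xD2AB2857D3C477A0.
Split into bytes (most-significant first): D2 AB 28 57 D3 C4 77 A0.
Big-endian stores the most-significant byte at the lowest address.
So the memory order matches the most-significant-first order: D2 AB 28 57 D3 C4 77 A0.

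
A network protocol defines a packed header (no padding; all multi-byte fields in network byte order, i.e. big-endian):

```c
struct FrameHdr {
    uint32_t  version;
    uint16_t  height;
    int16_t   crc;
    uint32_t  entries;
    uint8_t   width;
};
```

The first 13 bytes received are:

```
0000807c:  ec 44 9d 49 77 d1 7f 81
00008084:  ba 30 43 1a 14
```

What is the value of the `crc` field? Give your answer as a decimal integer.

`crc` follows `version` (4 B), `height` (2 B), so it starts at offset 4 + 2 = 6 and occupies 2 bytes.
Bytes at offsets 6..7: 7F 81.
Big-endian stores the most-significant byte at the lowest address.
The bytes are already most-significant first: 0x7F81.
0x7F81 = 32641.

32641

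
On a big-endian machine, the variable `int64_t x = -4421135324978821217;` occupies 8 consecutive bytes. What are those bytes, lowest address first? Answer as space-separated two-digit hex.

C2 A4 F8 D8 9A B4 C7 9F

Two's complement of -4421135324978821217 in 64 bits: 4421135324978821217 = 0x3D5B0727654B3861; invert → 0xC2A4F8D89AB4C79E; add 1 → 0xC2A4F8D89AB4C79F.
Split into bytes (most-significant first): C2 A4 F8 D8 9A B4 C7 9F.
In big-endian order the high byte comes first in memory.
So the memory order matches the most-significant-first order: C2 A4 F8 D8 9A B4 C7 9F.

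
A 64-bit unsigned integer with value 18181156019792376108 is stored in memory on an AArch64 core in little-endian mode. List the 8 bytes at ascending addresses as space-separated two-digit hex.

18181156019792376108 in hexadecimal, padded to 64 bits, is 0xFC50711275ADF12C.
Split into bytes (most-significant first): FC 50 71 12 75 AD F1 2C.
Little-endian: lowest address holds the least-significant byte.
So at ascending addresses the bytes are 2C F1 AD 75 12 71 50 FC.

2C F1 AD 75 12 71 50 FC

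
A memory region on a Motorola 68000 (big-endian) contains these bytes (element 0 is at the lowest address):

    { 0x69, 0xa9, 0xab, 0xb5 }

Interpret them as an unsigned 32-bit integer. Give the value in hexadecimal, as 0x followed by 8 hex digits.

In big-endian order the high byte comes first in memory.
The bytes are already most-significant first: 0x69A9ABB5.

0x69A9ABB5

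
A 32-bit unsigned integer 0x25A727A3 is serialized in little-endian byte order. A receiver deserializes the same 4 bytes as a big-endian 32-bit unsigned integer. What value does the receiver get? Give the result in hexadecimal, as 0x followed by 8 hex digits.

Stored little-endian, the bytes at ascending addresses are A3 27 A7 25.
Read back as big-endian, the last byte is least significant, giving 0xA327A725.

0xA327A725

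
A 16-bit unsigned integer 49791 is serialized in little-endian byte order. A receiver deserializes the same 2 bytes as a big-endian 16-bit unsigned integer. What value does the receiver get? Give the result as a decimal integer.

32706

49791 in 16-bit hexadecimal is 0xC27F.
Stored little-endian, the bytes at ascending addresses are 7F C2.
Read back as big-endian, the last byte is least significant, giving 0x7FC2.
0x7FC2 = 32706.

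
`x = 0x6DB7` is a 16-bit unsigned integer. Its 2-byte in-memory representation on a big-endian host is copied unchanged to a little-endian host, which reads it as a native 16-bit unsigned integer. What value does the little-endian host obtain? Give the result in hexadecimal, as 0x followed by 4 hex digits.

0xB76D

Stored big-endian, the bytes at ascending addresses are 6D B7.
Read back as little-endian, the first byte is least significant, giving 0xB76D.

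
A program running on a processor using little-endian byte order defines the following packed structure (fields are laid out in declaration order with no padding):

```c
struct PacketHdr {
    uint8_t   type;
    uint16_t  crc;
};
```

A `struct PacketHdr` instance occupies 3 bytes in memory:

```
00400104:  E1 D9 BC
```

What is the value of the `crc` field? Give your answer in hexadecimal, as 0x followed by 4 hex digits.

`crc` follows `type` (1 byte), so it starts at byte offset 1 and occupies 2 bytes.
Bytes at offsets 1..2: D9 BC.
Little-endian stores the least-significant byte at the lowest address.
Reassemble most-significant byte first: BC D9 → 0xBCD9.

0xBCD9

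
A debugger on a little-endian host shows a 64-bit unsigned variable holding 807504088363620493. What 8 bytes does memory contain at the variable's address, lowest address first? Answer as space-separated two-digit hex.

8D D8 96 A5 B0 D4 34 0B

807504088363620493 in hexadecimal, padded to 64 bits, is 0x0B34D4B0A596D88D.
Split into bytes (most-significant first): 0B 34 D4 B0 A5 96 D8 8D.
Little-endian: lowest address holds the least-significant byte.
So at ascending addresses the bytes are 8D D8 96 A5 B0 D4 34 0B.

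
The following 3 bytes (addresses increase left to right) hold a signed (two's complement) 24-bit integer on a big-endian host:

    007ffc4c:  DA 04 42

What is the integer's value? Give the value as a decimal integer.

-2489278

In big-endian order the high byte comes first in memory.
The bytes are already most-significant first: 0xDA0442.
Top bit is set, so as a signed 24-bit value this is 0xDA0442 − 2^24 = -2489278.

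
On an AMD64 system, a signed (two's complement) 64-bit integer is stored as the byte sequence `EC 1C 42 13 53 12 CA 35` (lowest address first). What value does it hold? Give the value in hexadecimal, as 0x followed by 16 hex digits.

In little-endian order the low byte comes first in memory.
Reassemble most-significant byte first: 35 CA 12 53 13 42 1C EC → 0x35CA125313421CEC.

0x35CA125313421CEC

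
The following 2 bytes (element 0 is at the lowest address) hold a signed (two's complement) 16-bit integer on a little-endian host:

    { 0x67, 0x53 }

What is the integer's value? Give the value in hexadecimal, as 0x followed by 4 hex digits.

0x5367

Little-endian: lowest address holds the least-significant byte.
Reassemble most-significant byte first: 53 67 → 0x5367.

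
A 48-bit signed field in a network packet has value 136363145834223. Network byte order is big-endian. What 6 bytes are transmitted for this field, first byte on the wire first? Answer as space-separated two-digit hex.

7C 05 84 DE 2E EF

136363145834223 in hexadecimal, padded to 48 bits, is 0x7C0584DE2EEF.
Split into bytes (most-significant first): 7C 05 84 DE 2E EF.
Big-endian: lowest address holds the most-significant byte.
So the memory order matches the most-significant-first order: 7C 05 84 DE 2E EF.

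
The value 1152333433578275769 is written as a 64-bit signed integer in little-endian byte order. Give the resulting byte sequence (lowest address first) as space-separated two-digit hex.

B9 43 3D 0B 27 E9 FD 0F

1152333433578275769 in hexadecimal, padded to 64 bits, is 0x0FFDE9270B3D43B9.
Split into bytes (most-significant first): 0F FD E9 27 0B 3D 43 B9.
Little-endian: lowest address holds the least-significant byte.
So at ascending addresses the bytes are B9 43 3D 0B 27 E9 FD 0F.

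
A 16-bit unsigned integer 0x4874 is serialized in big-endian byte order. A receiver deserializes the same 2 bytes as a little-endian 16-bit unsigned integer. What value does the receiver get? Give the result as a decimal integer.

29768

Stored big-endian, the bytes at ascending addresses are 48 74.
Read back as little-endian, the first byte is least significant, giving 0x7448.
0x7448 = 29768.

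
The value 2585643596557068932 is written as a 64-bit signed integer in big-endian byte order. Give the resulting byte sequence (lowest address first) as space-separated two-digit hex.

23 E2 0D 26 D8 8C 2A 84

2585643596557068932 in hexadecimal, padded to 64 bits, is 0x23E20D26D88C2A84.
Split into bytes (most-significant first): 23 E2 0D 26 D8 8C 2A 84.
Big-endian: lowest address holds the most-significant byte.
So the memory order matches the most-significant-first order: 23 E2 0D 26 D8 8C 2A 84.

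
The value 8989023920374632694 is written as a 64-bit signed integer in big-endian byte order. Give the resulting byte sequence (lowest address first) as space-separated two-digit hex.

7C BF 6D A1 33 6B 50 F6

8989023920374632694 in hexadecimal, padded to 64 bits, is 0x7CBF6DA1336B50F6.
Split into bytes (most-significant first): 7C BF 6D A1 33 6B 50 F6.
Big-endian: lowest address holds the most-significant byte.
So the memory order matches the most-significant-first order: 7C BF 6D A1 33 6B 50 F6.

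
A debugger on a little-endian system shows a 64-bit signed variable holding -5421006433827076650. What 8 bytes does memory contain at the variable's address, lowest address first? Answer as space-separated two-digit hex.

D6 45 A1 C2 5E B7 C4 B4

Two's complement of -5421006433827076650 in 64 bits: 5421006433827076650 = 0x4B3B48A13D5EBA2A; invert → 0xB4C4B75EC2A145D5; add 1 → 0xB4C4B75EC2A145D6.
Split into bytes (most-significant first): B4 C4 B7 5E C2 A1 45 D6.
Little-endian: lowest address holds the least-significant byte.
So at ascending addresses the bytes are D6 45 A1 C2 5E B7 C4 B4.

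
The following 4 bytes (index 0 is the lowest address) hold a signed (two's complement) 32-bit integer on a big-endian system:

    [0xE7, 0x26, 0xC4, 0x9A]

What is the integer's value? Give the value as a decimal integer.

In big-endian order the high byte comes first in memory.
The bytes are already most-significant first: 0xE726C49A.
Top bit is set, so as a signed 32-bit value this is 0xE726C49A − 2^32 = -416889702.

-416889702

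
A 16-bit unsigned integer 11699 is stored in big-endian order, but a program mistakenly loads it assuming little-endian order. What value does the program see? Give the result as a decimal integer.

11699 in 16-bit hexadecimal is 0x2DB3.
Stored big-endian, the bytes at ascending addresses are 2D B3.
Read back as little-endian, the first byte is least significant, giving 0xB32D.
0xB32D = 45869.

45869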